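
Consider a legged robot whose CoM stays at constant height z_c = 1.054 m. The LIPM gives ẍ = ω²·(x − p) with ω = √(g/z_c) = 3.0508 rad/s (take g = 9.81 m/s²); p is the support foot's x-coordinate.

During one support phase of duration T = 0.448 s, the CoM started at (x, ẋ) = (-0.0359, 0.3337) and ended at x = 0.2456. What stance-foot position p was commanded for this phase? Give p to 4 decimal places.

p = -0.1102

ωT = 3.0508·0.448 = 1.366758; cosh(ωT) = 2.088773, sinh(ωT) = 1.833841
x(T) = p + (x₀−p)·cosh(ωT) + (ẋ₀/ω)·sinh(ωT) ⇒ p·(1 − cosh) = x(T) − x₀·cosh − (ẋ₀/ω)·sinh
numerator   = 0.2456 − (-0.0359)·2.088773 − (0.3337/3.0508)·1.833841 = 0.119999
denominator = 1 − 2.088773 = -1.088773
p = 0.119999 / -1.088773 = -0.1102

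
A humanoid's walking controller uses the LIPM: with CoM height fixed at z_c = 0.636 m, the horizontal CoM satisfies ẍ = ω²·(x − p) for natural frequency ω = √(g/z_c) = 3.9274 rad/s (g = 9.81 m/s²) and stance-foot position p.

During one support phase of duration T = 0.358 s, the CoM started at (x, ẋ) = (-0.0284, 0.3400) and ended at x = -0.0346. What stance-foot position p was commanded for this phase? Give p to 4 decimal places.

ωT = 3.9274·0.358 = 1.406009; cosh(ωT) = 2.162381, sinh(ωT) = 1.917261
x(T) = p + (x₀−p)·cosh(ωT) + (ẋ₀/ω)·sinh(ωT) ⇒ p·(1 − cosh) = x(T) − x₀·cosh − (ẋ₀/ω)·sinh
numerator   = -0.0346 − (-0.0284)·2.162381 − (0.3400/3.9274)·1.917261 = -0.139168
denominator = 1 − 2.162381 = -1.162381
p = -0.139168 / -1.162381 = 0.1197

p = 0.1197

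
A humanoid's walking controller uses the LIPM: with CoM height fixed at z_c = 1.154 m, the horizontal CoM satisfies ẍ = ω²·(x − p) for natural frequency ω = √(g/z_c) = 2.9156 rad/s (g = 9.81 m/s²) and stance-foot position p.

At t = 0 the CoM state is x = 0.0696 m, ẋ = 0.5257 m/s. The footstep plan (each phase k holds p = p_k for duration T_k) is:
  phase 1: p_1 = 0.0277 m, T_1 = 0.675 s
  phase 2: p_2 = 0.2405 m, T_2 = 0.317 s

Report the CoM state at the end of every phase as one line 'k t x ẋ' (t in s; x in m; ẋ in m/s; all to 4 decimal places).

phase 1: p=0.0277, T=0.675, ωT=1.968030, cosh=3.648148, sinh=3.508416; start (x,ẋ)=(0.069600, 0.525700) → end (x,ẋ)=(0.813146, 2.346432)
phase 2: p=0.2405, T=0.317, ωT=0.924245, cosh=1.458398, sinh=1.061567; start (x,ẋ)=(0.813146, 2.346432) → end (x,ẋ)=(1.929979, 5.194431)

1 0.6750 0.8131 2.3464
2 0.9920 1.9300 5.1944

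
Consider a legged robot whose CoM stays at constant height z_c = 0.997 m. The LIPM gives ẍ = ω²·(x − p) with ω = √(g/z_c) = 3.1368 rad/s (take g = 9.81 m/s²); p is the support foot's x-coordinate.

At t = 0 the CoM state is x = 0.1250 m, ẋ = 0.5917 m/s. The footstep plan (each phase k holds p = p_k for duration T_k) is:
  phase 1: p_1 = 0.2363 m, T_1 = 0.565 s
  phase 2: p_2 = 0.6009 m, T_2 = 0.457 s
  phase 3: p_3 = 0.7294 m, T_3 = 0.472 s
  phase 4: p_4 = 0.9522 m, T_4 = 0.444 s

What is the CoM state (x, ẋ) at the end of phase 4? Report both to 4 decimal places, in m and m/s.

x = 2.6884, ẋ = 5.6601

phase 1: p=0.2363, T=0.565, ωT=1.772292, cosh=3.027134, sinh=2.857191; start (x,ẋ)=(0.125000, 0.591700) → end (x,ẋ)=(0.438337, 0.793636)
phase 2: p=0.6009, T=0.457, ωT=1.433518, cosh=2.215946, sinh=1.977478; start (x,ẋ)=(0.438337, 0.793636) → end (x,ẋ)=(0.740987, 0.750283)
phase 3: p=0.7294, T=0.472, ωT=1.480570, cosh=2.311478, sinh=2.083970; start (x,ẋ)=(0.740987, 0.750283) → end (x,ẋ)=(1.254642, 1.810006)
phase 4: p=0.9522, T=0.444, ωT=1.392739, cosh=2.137128, sinh=1.888734; start (x,ẋ)=(1.254642, 1.810006) → end (x,ẋ)=(2.688401, 5.660058)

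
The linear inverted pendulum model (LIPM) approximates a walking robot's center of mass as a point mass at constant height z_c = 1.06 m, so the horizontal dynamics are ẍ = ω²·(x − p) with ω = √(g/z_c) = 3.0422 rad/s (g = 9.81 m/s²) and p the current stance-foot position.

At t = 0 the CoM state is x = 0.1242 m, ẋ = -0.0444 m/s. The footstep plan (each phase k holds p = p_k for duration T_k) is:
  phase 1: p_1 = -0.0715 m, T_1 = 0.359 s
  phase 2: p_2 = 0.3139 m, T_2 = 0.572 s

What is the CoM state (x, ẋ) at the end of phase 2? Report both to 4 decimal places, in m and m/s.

x = 0.7262, ẋ = 1.4224

phase 1: p=-0.0715, T=0.359, ωT=1.092150, cosh=1.658085, sinh=1.322590; start (x,ẋ)=(0.124200, -0.044400) → end (x,ẋ)=(0.233684, 0.713796)
phase 2: p=0.3139, T=0.572, ωT=1.740138, cosh=2.936814, sinh=2.761318; start (x,ẋ)=(0.233684, 0.713796) → end (x,ẋ)=(0.726214, 1.422438)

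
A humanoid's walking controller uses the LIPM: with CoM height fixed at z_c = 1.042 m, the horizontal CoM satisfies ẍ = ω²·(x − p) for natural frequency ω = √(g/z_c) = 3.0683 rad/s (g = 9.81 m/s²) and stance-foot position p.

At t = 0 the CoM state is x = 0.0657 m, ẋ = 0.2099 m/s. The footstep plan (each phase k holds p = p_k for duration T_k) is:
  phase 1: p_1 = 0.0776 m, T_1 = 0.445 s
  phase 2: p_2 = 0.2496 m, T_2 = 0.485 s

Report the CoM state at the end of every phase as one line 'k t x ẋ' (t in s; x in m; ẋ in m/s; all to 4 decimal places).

phase 1: p=0.0776, T=0.445, ωT=1.365393, cosh=2.086272, sinh=1.830992; start (x,ẋ)=(0.065700, 0.209900) → end (x,ẋ)=(0.178030, 0.371054)
phase 2: p=0.2496, T=0.485, ωT=1.488125, cosh=2.327291, sinh=2.101495; start (x,ẋ)=(0.178030, 0.371054) → end (x,ẋ)=(0.337173, 0.402066)

1 0.4450 0.1780 0.3711
2 0.9300 0.3372 0.4021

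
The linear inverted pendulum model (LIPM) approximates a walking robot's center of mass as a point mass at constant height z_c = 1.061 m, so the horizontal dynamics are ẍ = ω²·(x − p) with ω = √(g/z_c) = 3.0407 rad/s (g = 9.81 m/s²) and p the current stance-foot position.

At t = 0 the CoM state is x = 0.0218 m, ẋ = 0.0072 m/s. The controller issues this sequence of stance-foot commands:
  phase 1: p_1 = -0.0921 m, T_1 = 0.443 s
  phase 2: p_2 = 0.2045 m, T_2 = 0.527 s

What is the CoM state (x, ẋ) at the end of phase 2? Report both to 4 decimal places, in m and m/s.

phase 1: p=-0.0921, T=0.443, ωT=1.347030, cosh=2.052999, sinh=1.792988; start (x,ẋ)=(0.021800, 0.007200) → end (x,ẋ)=(0.145982, 0.635757)
phase 2: p=0.2045, T=0.527, ωT=1.602449, cosh=2.583290, sinh=2.381887; start (x,ẋ)=(0.145982, 0.635757) → end (x,ẋ)=(0.551342, 1.218523)

x = 0.5513, ẋ = 1.2185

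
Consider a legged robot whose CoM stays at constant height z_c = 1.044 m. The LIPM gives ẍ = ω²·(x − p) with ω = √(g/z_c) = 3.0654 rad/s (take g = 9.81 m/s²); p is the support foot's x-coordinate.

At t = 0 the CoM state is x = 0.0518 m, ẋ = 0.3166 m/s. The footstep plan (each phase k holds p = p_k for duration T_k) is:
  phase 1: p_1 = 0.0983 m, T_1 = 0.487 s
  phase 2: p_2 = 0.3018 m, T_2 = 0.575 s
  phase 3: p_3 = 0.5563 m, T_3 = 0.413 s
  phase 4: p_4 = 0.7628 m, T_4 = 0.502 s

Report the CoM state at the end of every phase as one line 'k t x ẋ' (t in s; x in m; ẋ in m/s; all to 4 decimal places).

phase 1: p=0.0983, T=0.487, ωT=1.492850, cosh=2.337245, sinh=2.112514; start (x,ẋ)=(0.051800, 0.316600) → end (x,ẋ)=(0.207802, 0.438852)
phase 2: p=0.3018, T=0.575, ωT=1.762605, cosh=2.999598, sinh=2.828001; start (x,ẋ)=(0.207802, 0.438852) → end (x,ẋ)=(0.424710, 0.501517)
phase 3: p=0.5563, T=0.413, ωT=1.266010, cosh=1.914314, sinh=1.632360; start (x,ẋ)=(0.424710, 0.501517) → end (x,ẋ)=(0.571458, 0.301604)
phase 4: p=0.7628, T=0.502, ωT=1.538831, cosh=2.436886, sinh=2.222254; start (x,ẋ)=(0.571458, 0.301604) → end (x,ẋ)=(0.515169, -0.568465)

1 0.4870 0.2078 0.4389
2 1.0620 0.4247 0.5015
3 1.4750 0.5715 0.3016
4 1.9770 0.5152 -0.5685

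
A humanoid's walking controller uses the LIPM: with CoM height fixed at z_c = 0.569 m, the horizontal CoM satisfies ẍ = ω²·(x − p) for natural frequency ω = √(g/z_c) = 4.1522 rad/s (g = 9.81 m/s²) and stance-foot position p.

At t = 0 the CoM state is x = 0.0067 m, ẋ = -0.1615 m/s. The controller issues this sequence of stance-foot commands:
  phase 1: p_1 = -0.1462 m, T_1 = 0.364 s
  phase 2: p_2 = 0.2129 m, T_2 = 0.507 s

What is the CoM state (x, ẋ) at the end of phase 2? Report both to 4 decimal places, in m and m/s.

phase 1: p=-0.1462, T=0.364, ωT=1.511401, cosh=2.376839, sinh=2.156238; start (x,ẋ)=(0.006700, -0.161500) → end (x,ẋ)=(0.133352, 0.985074)
phase 2: p=0.2129, T=0.507, ωT=2.105165, cosh=4.165143, sinh=4.043318; start (x,ẋ)=(0.133352, 0.985074) → end (x,ẋ)=(0.840813, 2.767465)

x = 0.8408, ẋ = 2.7675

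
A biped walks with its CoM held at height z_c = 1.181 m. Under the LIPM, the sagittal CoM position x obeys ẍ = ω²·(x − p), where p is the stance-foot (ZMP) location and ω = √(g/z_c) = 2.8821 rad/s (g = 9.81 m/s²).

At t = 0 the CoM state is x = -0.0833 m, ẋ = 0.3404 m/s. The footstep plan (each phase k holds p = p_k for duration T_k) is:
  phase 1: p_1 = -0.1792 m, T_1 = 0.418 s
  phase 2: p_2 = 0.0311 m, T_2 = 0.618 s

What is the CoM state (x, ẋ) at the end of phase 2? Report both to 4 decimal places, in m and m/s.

x = 1.5076, ẋ = 4.3609

phase 1: p=-0.1792, T=0.418, ωT=1.204718, cosh=1.817797, sinh=1.518020; start (x,ẋ)=(-0.083300, 0.340400) → end (x,ẋ)=(0.174418, 1.038349)
phase 2: p=0.0311, T=0.618, ωT=1.781138, cosh=3.052527, sinh=2.884080; start (x,ẋ)=(0.174418, 1.038349) → end (x,ẋ)=(1.507643, 4.360874)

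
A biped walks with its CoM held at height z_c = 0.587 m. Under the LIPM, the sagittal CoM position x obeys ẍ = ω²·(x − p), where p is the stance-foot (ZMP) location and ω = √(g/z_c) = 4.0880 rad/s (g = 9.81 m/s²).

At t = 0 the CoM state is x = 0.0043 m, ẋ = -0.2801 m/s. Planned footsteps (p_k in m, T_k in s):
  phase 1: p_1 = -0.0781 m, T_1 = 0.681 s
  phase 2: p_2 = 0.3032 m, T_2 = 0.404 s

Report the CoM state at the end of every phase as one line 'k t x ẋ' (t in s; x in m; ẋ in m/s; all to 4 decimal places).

1 0.6810 0.0389 0.4401
2 1.0850 -0.1409 -1.5240

phase 1: p=-0.0781, T=0.681, ωT=2.783928, cosh=8.122128, sinh=8.060333; start (x,ẋ)=(0.004300, -0.280100) → end (x,ẋ)=(0.038889, 0.440125)
phase 2: p=0.3032, T=0.404, ωT=1.651552, cosh=2.703410, sinh=2.511658; start (x,ẋ)=(0.038889, 0.440125) → end (x,ẋ)=(-0.140930, -1.524021)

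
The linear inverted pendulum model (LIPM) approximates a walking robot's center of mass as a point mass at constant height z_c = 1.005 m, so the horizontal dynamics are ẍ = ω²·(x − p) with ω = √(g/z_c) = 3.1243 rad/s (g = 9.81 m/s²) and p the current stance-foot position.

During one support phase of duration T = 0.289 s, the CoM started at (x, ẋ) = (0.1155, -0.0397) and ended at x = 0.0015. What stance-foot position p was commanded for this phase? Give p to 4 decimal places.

ωT = 3.1243·0.289 = 0.902923; cosh(ωT) = 1.436093, sinh(ωT) = 1.030710
x(T) = p + (x₀−p)·cosh(ωT) + (ẋ₀/ω)·sinh(ωT) ⇒ p·(1 − cosh) = x(T) − x₀·cosh − (ẋ₀/ω)·sinh
numerator   = 0.0015 − (0.1155)·1.436093 − (-0.0397/3.1243)·1.030710 = -0.151272
denominator = 1 − 1.436093 = -0.436093
p = -0.151272 / -0.436093 = 0.3469

p = 0.3469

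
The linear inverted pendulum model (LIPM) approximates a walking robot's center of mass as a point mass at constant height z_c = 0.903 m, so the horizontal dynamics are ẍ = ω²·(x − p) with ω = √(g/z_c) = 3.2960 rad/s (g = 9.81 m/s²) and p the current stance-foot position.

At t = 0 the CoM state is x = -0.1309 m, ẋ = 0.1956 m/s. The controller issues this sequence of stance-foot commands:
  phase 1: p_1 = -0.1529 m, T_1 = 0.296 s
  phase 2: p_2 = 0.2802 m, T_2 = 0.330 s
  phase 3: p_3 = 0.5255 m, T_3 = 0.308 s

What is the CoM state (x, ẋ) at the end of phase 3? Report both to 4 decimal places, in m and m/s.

phase 1: p=-0.1529, T=0.296, ωT=0.975616, cosh=1.514880, sinh=1.137920; start (x,ẋ)=(-0.130900, 0.195600) → end (x,ẋ)=(-0.052043, 0.378823)
phase 2: p=0.2802, T=0.330, ωT=1.087680, cosh=1.652190, sinh=1.315192; start (x,ẋ)=(-0.052043, 0.378823) → end (x,ẋ)=(-0.117568, -0.814344)
phase 3: p=0.5255, T=0.308, ωT=1.015168, cosh=1.561084, sinh=1.198743; start (x,ẋ)=(-0.117568, -0.814344) → end (x,ẋ)=(-0.774557, -3.812057)

x = -0.7746, ẋ = -3.8121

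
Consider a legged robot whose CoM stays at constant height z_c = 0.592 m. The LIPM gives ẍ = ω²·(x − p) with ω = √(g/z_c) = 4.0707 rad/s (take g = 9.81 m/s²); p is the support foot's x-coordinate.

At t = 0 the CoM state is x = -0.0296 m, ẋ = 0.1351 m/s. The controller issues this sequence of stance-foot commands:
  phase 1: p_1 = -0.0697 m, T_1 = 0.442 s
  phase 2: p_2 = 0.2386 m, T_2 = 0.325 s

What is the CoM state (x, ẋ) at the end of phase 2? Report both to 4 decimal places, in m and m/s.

phase 1: p=-0.0697, T=0.442, ωT=1.799249, cosh=3.105266, sinh=2.939843; start (x,ẋ)=(-0.029600, 0.135100) → end (x,ẋ)=(0.152390, 0.899407)
phase 2: p=0.2386, T=0.325, ωT=1.322978, cosh=2.010463, sinh=1.744121; start (x,ẋ)=(0.152390, 0.899407) → end (x,ẋ)=(0.450635, 1.196149)

x = 0.4506, ẋ = 1.1961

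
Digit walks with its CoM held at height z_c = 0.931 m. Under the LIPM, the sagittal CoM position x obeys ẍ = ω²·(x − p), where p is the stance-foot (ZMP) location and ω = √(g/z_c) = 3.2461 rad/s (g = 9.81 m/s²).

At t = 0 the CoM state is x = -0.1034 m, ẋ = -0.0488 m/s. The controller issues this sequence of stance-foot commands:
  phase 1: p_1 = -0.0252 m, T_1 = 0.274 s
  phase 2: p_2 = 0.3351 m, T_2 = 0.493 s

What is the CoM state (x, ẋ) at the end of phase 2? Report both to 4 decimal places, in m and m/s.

phase 1: p=-0.0252, T=0.274, ωT=0.889431, cosh=1.422317, sinh=1.011428; start (x,ẋ)=(-0.103400, -0.048800) → end (x,ẋ)=(-0.151630, -0.326155)
phase 2: p=0.3351, T=0.493, ωT=1.600327, cosh=2.578242, sinh=2.376412; start (x,ẋ)=(-0.151630, -0.326155) → end (x,ẋ)=(-1.158581, -4.595579)

x = -1.1586, ẋ = -4.5956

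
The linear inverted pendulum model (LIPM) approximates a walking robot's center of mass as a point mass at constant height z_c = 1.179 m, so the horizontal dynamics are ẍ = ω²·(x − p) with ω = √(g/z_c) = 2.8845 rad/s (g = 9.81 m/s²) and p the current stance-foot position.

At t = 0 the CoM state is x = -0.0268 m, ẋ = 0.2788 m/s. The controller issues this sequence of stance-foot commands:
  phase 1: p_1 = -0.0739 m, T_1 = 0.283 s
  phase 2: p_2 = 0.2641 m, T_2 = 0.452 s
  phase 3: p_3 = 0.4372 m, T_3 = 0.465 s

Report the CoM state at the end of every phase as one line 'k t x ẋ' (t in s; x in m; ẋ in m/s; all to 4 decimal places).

phase 1: p=-0.0739, T=0.283, ωT=0.816313, cosh=1.352102, sinh=0.910043; start (x,ẋ)=(-0.026800, 0.278800) → end (x,ẋ)=(0.077744, 0.500604)
phase 2: p=0.2641, T=0.452, ωT=1.303794, cosh=1.977372, sinh=1.705872; start (x,ẋ)=(0.077744, 0.500604) → end (x,ẋ)=(0.191658, 0.072899)
phase 3: p=0.4372, T=0.465, ωT=1.341292, cosh=2.042745, sinh=1.781238; start (x,ẋ)=(0.191658, 0.072899) → end (x,ẋ)=(-0.019363, -1.112675)

1 0.2830 0.0777 0.5006
2 0.7350 0.1917 0.0729
3 1.2000 -0.0194 -1.1127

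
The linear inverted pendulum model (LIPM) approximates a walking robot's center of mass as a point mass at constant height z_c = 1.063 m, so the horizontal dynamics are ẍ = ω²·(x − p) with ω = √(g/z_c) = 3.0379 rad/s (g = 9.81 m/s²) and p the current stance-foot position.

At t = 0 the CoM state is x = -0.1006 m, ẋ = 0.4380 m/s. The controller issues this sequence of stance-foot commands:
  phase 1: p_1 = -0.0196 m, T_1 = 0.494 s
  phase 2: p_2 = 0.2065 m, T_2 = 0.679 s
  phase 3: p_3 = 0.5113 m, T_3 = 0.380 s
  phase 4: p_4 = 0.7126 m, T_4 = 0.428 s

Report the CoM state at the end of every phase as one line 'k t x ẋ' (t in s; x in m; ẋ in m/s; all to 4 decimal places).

phase 1: p=-0.0196, T=0.494, ωT=1.500723, cosh=2.353949, sinh=2.130980; start (x,ẋ)=(-0.100600, 0.438000) → end (x,ẋ)=(0.096972, 0.506660)
phase 2: p=0.2065, T=0.679, ωT=2.062734, cosh=3.997278, sinh=3.870172; start (x,ẋ)=(0.096972, 0.506660) → end (x,ẋ)=(0.414151, 0.737514)
phase 3: p=0.5113, T=0.380, ωT=1.154402, cosh=1.743686, sinh=1.428440; start (x,ẋ)=(0.414151, 0.737514) → end (x,ẋ)=(0.688686, 0.864417)
phase 4: p=0.7126, T=0.428, ωT=1.300221, cosh=1.971290, sinh=1.698818; start (x,ẋ)=(0.688686, 0.864417) → end (x,ẋ)=(1.148847, 1.580598)

1 0.4940 0.0970 0.5067
2 1.1730 0.4142 0.7375
3 1.5530 0.6887 0.8644
4 1.9810 1.1488 1.5806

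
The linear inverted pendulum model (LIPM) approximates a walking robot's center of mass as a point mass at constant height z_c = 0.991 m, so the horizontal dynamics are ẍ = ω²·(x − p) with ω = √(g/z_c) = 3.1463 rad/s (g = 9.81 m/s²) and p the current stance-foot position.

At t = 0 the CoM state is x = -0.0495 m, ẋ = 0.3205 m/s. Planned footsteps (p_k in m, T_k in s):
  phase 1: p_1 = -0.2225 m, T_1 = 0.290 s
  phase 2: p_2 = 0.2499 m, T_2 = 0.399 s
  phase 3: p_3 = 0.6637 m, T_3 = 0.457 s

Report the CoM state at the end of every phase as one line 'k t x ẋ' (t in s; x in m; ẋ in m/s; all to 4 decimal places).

1 0.2900 0.1340 1.0319
2 0.6890 0.5588 1.3699
3 1.1460 1.2956 2.3918

phase 1: p=-0.2225, T=0.290, ωT=0.912427, cosh=1.445954, sinh=1.044405; start (x,ẋ)=(-0.049500, 0.320500) → end (x,ẋ)=(0.134039, 1.031908)
phase 2: p=0.2499, T=0.399, ωT=1.255374, cosh=1.897059, sinh=1.612090; start (x,ẋ)=(0.134039, 1.031908) → end (x,ẋ)=(0.558831, 1.369931)
phase 3: p=0.6637, T=0.457, ωT=1.437859, cosh=2.224552, sinh=1.987117; start (x,ẋ)=(0.558831, 1.369931) → end (x,ẋ)=(1.295624, 2.391833)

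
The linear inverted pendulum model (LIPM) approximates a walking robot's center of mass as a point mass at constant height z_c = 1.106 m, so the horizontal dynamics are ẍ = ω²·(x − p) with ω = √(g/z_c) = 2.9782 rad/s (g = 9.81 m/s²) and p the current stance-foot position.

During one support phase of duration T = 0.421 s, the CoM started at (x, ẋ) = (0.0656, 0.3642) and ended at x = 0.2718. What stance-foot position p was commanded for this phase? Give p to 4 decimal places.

p = 0.0551

ωT = 2.9782·0.421 = 1.253822; cosh(ωT) = 1.894561, sinh(ωT) = 1.609149
x(T) = p + (x₀−p)·cosh(ωT) + (ẋ₀/ω)·sinh(ωT) ⇒ p·(1 − cosh) = x(T) − x₀·cosh − (ẋ₀/ω)·sinh
numerator   = 0.2718 − (0.0656)·1.894561 − (0.3642/2.9782)·1.609149 = -0.049264
denominator = 1 − 1.894561 = -0.894561
p = -0.049264 / -0.894561 = 0.0551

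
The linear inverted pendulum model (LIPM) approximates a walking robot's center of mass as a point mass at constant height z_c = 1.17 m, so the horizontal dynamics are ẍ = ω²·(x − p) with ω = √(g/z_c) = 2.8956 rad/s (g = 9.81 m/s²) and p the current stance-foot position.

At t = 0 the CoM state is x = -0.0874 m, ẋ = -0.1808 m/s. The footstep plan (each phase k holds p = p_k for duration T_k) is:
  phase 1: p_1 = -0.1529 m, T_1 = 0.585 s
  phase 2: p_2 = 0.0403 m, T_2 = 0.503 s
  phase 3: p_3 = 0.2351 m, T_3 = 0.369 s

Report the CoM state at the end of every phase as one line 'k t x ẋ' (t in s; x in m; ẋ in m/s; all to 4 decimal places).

phase 1: p=-0.1529, T=0.585, ωT=1.693926, cosh=2.812298, sinh=2.628501; start (x,ẋ)=(-0.087400, -0.180800) → end (x,ẋ)=(-0.132817, -0.009937)
phase 2: p=0.0403, T=0.503, ωT=1.456487, cosh=2.261956, sinh=2.028902; start (x,ẋ)=(-0.132817, -0.009937) → end (x,ẋ)=(-0.358246, -1.039521)
phase 3: p=0.2351, T=0.369, ωT=1.068476, cosh=1.627236, sinh=1.283705; start (x,ẋ)=(-0.358246, -1.039521) → end (x,ẋ)=(-1.191264, -3.897068)

1 0.5850 -0.1328 -0.0099
2 1.0880 -0.3582 -1.0395
3 1.4570 -1.1913 -3.8971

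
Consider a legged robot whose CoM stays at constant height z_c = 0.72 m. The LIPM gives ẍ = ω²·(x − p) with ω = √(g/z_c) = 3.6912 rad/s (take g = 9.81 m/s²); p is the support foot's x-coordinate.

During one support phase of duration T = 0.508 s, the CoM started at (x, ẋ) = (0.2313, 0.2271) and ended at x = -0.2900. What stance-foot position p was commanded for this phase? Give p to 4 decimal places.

ωT = 3.6912·0.508 = 1.875130; cosh(ωT) = 3.337500, sinh(ωT) = 3.184165
x(T) = p + (x₀−p)·cosh(ωT) + (ẋ₀/ω)·sinh(ωT) ⇒ p·(1 − cosh) = x(T) − x₀·cosh − (ẋ₀/ω)·sinh
numerator   = -0.2900 − (0.2313)·3.337500 − (0.2271/3.6912)·3.184165 = -1.257868
denominator = 1 − 3.337500 = -2.337500
p = -1.257868 / -2.337500 = 0.5381

p = 0.5381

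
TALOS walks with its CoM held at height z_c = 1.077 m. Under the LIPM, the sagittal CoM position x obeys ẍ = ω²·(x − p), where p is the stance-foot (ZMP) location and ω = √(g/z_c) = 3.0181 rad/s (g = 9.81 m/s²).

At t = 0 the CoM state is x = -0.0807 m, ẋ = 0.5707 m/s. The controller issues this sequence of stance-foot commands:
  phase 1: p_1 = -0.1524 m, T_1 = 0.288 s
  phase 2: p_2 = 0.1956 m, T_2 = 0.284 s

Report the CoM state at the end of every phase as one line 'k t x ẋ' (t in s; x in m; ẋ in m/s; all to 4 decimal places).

phase 1: p=-0.1524, T=0.288, ωT=0.869213, cosh=1.402157, sinh=0.982876; start (x,ẋ)=(-0.080700, 0.570700) → end (x,ẋ)=(0.133989, 1.012903)
phase 2: p=0.1956, T=0.284, ωT=0.857140, cosh=1.390393, sinh=0.966019; start (x,ẋ)=(0.133989, 1.012903) → end (x,ẋ)=(0.434142, 1.228704)

1 0.2880 0.1340 1.0129
2 0.5720 0.4341 1.2287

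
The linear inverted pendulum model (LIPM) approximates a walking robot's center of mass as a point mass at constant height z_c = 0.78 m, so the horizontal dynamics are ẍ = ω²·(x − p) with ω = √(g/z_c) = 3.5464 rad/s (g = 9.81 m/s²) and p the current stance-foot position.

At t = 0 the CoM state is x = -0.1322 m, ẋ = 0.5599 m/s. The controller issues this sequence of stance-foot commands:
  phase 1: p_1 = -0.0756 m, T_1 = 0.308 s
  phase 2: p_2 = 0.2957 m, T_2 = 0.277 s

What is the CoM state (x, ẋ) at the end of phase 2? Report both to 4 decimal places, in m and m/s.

phase 1: p=-0.0756, T=0.308, ωT=1.092291, cosh=1.658272, sinh=1.322825; start (x,ẋ)=(-0.132200, 0.559900) → end (x,ẋ)=(0.039387, 0.662941)
phase 2: p=0.2957, T=0.277, ωT=0.982353, cosh=1.522581, sinh=1.148152; start (x,ẋ)=(0.039387, 0.662941) → end (x,ẋ)=(0.120071, -0.034275)

x = 0.1201, ẋ = -0.0343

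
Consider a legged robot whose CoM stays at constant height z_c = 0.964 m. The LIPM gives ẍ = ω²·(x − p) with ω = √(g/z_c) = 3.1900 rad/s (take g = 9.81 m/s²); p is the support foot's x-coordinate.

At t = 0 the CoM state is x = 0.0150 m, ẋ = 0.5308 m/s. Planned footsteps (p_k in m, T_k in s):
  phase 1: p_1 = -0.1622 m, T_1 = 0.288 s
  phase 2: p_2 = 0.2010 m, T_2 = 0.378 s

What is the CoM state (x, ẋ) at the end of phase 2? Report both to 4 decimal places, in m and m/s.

x = 0.9786, ẋ = 2.8233

phase 1: p=-0.1622, T=0.288, ωT=0.918720, cosh=1.452555, sinh=1.053526; start (x,ẋ)=(0.015000, 0.530800) → end (x,ẋ)=(0.270494, 1.366540)
phase 2: p=0.2010, T=0.378, ωT=1.205820, cosh=1.819471, sinh=1.520025; start (x,ẋ)=(0.270494, 1.366540) → end (x,ẋ)=(0.978595, 2.823350)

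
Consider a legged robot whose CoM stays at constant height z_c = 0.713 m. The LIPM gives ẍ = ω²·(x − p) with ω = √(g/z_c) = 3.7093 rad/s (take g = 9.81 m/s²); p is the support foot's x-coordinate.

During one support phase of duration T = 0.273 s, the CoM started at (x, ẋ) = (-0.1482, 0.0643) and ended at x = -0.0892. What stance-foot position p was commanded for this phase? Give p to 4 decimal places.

p = -0.2168

ωT = 3.7093·0.273 = 1.012639; cosh(ωT) = 1.558058, sinh(ωT) = 1.194798
x(T) = p + (x₀−p)·cosh(ωT) + (ẋ₀/ω)·sinh(ωT) ⇒ p·(1 − cosh) = x(T) − x₀·cosh − (ẋ₀/ω)·sinh
numerator   = -0.0892 − (-0.1482)·1.558058 − (0.0643/3.7093)·1.194798 = 0.120993
denominator = 1 − 1.558058 = -0.558058
p = 0.120993 / -0.558058 = -0.2168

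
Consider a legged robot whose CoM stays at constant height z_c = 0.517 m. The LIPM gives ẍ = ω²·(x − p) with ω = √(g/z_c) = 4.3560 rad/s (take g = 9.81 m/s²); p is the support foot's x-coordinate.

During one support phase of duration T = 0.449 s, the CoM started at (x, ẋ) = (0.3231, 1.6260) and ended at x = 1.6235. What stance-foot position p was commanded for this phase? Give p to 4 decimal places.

ωT = 4.3560·0.449 = 1.955844; cosh(ωT) = 3.605664, sinh(ωT) = 3.464219
x(T) = p + (x₀−p)·cosh(ωT) + (ẋ₀/ω)·sinh(ωT) ⇒ p·(1 − cosh) = x(T) − x₀·cosh − (ẋ₀/ω)·sinh
numerator   = 1.6235 − (0.3231)·3.605664 − (1.6260/4.3560)·3.464219 = -0.834608
denominator = 1 − 3.605664 = -2.605664
p = -0.834608 / -2.605664 = 0.3203

p = 0.3203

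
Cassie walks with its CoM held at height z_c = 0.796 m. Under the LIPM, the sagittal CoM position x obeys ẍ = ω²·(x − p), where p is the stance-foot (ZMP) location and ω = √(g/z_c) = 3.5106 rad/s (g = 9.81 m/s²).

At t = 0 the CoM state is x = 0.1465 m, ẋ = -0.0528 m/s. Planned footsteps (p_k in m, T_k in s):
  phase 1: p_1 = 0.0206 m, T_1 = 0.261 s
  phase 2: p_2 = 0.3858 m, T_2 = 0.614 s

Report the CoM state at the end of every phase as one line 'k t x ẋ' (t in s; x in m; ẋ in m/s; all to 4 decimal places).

phase 1: p=0.0206, T=0.261, ωT=0.916267, cosh=1.449975, sinh=1.049965; start (x,ẋ)=(0.146500, -0.052800) → end (x,ẋ)=(0.187360, 0.387510)
phase 2: p=0.3858, T=0.614, ωT=2.155508, cosh=4.374061, sinh=4.258217; start (x,ẋ)=(0.187360, 0.387510) → end (x,ẋ)=(-0.012154, -1.271466)

1 0.2610 0.1874 0.3875
2 0.8750 -0.0122 -1.2715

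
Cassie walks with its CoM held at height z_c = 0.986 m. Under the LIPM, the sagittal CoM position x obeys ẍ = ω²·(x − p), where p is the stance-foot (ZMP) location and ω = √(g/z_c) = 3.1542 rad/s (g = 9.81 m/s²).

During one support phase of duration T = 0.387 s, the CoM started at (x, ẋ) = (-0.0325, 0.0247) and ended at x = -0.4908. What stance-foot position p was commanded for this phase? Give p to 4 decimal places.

p = 0.5260

ωT = 3.1542·0.387 = 1.220675; cosh(ωT) = 1.842254, sinh(ωT) = 1.547223
x(T) = p + (x₀−p)·cosh(ωT) + (ẋ₀/ω)·sinh(ωT) ⇒ p·(1 − cosh) = x(T) − x₀·cosh − (ẋ₀/ω)·sinh
numerator   = -0.4908 − (-0.0325)·1.842254 − (0.0247/3.1542)·1.547223 = -0.443043
denominator = 1 − 1.842254 = -0.842254
p = -0.443043 / -0.842254 = 0.5260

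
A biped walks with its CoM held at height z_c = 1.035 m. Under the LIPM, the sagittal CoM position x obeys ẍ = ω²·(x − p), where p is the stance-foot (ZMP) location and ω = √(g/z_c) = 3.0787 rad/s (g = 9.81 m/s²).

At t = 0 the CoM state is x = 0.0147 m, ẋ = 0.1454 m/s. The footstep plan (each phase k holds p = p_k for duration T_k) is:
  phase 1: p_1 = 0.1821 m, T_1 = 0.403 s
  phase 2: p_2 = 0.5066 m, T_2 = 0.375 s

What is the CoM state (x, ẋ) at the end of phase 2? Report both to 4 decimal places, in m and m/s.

phase 1: p=0.1821, T=0.403, ωT=1.240716, cosh=1.873633, sinh=1.584456; start (x,ẋ)=(0.014700, 0.145400) → end (x,ẋ)=(-0.056716, -0.544162)
phase 2: p=0.5066, T=0.375, ωT=1.154513, cosh=1.743844, sinh=1.428633; start (x,ẋ)=(-0.056716, -0.544162) → end (x,ẋ)=(-0.728246, -3.426583)

x = -0.7282, ẋ = -3.4266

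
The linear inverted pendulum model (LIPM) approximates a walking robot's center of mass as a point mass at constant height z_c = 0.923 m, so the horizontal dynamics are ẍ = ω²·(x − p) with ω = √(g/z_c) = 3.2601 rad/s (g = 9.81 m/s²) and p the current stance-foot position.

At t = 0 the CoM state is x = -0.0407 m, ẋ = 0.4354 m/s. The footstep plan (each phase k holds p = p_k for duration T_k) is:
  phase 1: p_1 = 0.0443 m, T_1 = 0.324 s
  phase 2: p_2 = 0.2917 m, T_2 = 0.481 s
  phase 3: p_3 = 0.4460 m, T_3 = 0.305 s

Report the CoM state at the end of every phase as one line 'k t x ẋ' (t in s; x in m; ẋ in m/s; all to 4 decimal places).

1 0.3240 0.0761 0.3515
2 0.8050 -0.0005 -0.7330
3 1.1100 -0.5023 -2.8242

phase 1: p=0.0443, T=0.324, ωT=1.056272, cosh=1.611691, sinh=1.263941; start (x,ẋ)=(-0.040700, 0.435400) → end (x,ẋ)=(0.076111, 0.351481)
phase 2: p=0.2917, T=0.481, ωT=1.568108, cosh=2.503001, sinh=2.294562; start (x,ẋ)=(0.076111, 0.351481) → end (x,ẋ)=(-0.000536, -0.732956)
phase 3: p=0.4460, T=0.305, ωT=0.994331, cosh=1.536443, sinh=1.166472; start (x,ẋ)=(-0.000536, -0.732956) → end (x,ẋ)=(-0.502330, -2.824239)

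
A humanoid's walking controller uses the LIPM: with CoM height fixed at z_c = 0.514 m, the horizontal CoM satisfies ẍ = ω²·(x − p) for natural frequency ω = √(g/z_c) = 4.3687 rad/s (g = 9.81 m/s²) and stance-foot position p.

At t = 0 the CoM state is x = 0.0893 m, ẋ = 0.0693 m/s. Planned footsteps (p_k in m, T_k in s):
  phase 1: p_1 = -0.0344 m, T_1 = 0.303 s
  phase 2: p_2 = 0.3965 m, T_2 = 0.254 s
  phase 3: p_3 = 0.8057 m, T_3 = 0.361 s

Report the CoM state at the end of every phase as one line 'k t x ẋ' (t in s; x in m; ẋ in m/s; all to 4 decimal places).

1 0.3030 0.2421 1.0828
2 0.5570 0.4720 0.9091
3 0.9180 0.4457 -1.0839

phase 1: p=-0.0344, T=0.303, ωT=1.323716, cosh=2.011751, sinh=1.745607; start (x,ẋ)=(0.089300, 0.069300) → end (x,ẋ)=(0.242144, 1.082755)
phase 2: p=0.3965, T=0.254, ωT=1.109650, cosh=1.681485, sinh=1.351811; start (x,ẋ)=(0.242144, 1.082755) → end (x,ẋ)=(0.471990, 0.909062)
phase 3: p=0.8057, T=0.361, ωT=1.577101, cosh=2.523737, sinh=2.317164; start (x,ẋ)=(0.471990, 0.909062) → end (x,ẋ)=(0.445672, -1.083908)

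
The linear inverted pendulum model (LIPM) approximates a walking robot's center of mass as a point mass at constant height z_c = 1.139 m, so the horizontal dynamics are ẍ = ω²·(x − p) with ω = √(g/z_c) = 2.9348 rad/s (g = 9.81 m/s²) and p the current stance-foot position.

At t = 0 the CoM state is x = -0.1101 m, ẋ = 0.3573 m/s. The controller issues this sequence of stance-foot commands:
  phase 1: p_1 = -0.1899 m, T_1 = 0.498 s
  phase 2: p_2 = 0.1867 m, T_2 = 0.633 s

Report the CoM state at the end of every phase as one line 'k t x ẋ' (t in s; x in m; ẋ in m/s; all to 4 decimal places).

1 0.4980 0.2398 1.2897
2 1.1310 1.7351 4.7210

phase 1: p=-0.1899, T=0.498, ωT=1.461530, cosh=2.272218, sinh=2.040337; start (x,ẋ)=(-0.110100, 0.357300) → end (x,ẋ)=(0.239826, 1.289704)
phase 2: p=0.1867, T=0.633, ωT=1.857728, cosh=3.282594, sinh=3.126567; start (x,ẋ)=(0.239826, 1.289704) → end (x,ẋ)=(1.735067, 4.721049)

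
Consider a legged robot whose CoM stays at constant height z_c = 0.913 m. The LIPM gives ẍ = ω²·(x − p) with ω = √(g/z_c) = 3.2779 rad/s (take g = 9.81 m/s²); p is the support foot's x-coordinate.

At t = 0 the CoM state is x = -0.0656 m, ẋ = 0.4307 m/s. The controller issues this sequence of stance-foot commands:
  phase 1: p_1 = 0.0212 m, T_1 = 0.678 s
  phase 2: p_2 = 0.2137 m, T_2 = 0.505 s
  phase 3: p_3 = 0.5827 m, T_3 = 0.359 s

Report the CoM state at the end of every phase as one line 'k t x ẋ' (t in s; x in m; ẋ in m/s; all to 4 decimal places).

phase 1: p=0.0212, T=0.678, ωT=2.222416, cosh=4.668976, sinh=4.560629; start (x,ẋ)=(-0.065600, 0.430700) → end (x,ẋ)=(0.215177, 0.713330)
phase 2: p=0.2137, T=0.505, ωT=1.655339, cosh=2.712942, sinh=2.521915; start (x,ẋ)=(0.215177, 0.713330) → end (x,ẋ)=(0.766521, 1.947434)
phase 3: p=0.5827, T=0.359, ωT=1.176766, cosh=1.776070, sinh=1.467796; start (x,ẋ)=(0.766521, 1.947434) → end (x,ẋ)=(1.781213, 4.343198)

1 0.6780 0.2152 0.7133
2 1.1830 0.7665 1.9474
3 1.5420 1.7812 4.3432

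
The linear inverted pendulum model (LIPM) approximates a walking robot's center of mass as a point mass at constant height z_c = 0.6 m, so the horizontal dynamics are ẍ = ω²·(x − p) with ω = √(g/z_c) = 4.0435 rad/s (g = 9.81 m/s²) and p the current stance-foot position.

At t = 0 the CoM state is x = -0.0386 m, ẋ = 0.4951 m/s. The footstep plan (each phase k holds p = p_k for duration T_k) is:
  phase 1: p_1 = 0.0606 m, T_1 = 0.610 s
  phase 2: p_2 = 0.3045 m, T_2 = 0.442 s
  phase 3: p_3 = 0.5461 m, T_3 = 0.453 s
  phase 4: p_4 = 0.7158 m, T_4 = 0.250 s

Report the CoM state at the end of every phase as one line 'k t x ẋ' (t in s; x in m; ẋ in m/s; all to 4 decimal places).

phase 1: p=0.0606, T=0.610, ωT=2.466535, cosh=5.933216, sinh=5.848337; start (x,ẋ)=(-0.038600, 0.495100) → end (x,ẋ)=(0.188115, 0.591678)
phase 2: p=0.3045, T=0.442, ωT=1.787227, cosh=3.070145, sinh=2.902721; start (x,ẋ)=(0.188115, 0.591678) → end (x,ẋ)=(0.371933, 0.450515)
phase 3: p=0.5461, T=0.453, ωT=1.831705, cosh=3.202334, sinh=3.042194; start (x,ẋ)=(0.371933, 0.450515) → end (x,ẋ)=(0.327310, -0.699754)
phase 4: p=0.7158, T=0.250, ωT=1.010875, cosh=1.555952, sinh=1.192052; start (x,ẋ)=(0.327310, -0.699754) → end (x,ẋ)=(-0.094965, -2.961331)

1 0.6100 0.1881 0.5917
2 1.0520 0.3719 0.4505
3 1.5050 0.3273 -0.6998
4 1.7550 -0.0950 -2.9613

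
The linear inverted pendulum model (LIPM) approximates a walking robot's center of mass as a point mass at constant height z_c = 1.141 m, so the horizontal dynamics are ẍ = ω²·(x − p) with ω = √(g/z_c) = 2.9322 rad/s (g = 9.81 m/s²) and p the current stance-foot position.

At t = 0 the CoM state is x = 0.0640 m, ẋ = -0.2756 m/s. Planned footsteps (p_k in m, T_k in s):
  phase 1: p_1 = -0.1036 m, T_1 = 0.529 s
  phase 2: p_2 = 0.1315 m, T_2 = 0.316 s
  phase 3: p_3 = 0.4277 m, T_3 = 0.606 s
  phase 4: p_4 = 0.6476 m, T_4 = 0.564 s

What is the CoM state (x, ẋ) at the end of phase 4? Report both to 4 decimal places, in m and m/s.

x = -0.1557, ẋ = -2.1971

phase 1: p=-0.1036, T=0.529, ωT=1.551134, cosh=2.464411, sinh=2.252404; start (x,ẋ)=(0.064000, -0.275600) → end (x,ẋ)=(0.097730, 0.427722)
phase 2: p=0.1315, T=0.316, ωT=0.926575, cosh=1.460876, sinh=1.064968; start (x,ẋ)=(0.097730, 0.427722) → end (x,ẋ)=(0.237514, 0.519395)
phase 3: p=0.4277, T=0.606, ωT=1.776913, cosh=3.040370, sinh=2.871210; start (x,ẋ)=(0.237514, 0.519395) → end (x,ẋ)=(0.358056, -0.022016)
phase 4: p=0.6476, T=0.564, ωT=1.653761, cosh=2.708964, sinh=2.517635; start (x,ẋ)=(0.358056, -0.022016) → end (x,ẋ)=(-0.155669, -2.197119)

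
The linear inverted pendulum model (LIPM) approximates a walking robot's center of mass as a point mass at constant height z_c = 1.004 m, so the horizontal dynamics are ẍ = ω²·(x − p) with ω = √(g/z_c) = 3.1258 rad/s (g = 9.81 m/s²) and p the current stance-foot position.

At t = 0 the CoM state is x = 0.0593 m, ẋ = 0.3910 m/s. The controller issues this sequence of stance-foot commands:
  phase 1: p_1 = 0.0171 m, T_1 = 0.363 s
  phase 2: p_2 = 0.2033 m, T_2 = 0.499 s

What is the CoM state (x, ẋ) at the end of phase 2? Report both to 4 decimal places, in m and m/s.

phase 1: p=0.0171, T=0.363, ωT=1.134665, cosh=1.715831, sinh=1.394302; start (x,ẋ)=(0.059300, 0.391000) → end (x,ẋ)=(0.263918, 0.854811)
phase 2: p=0.2033, T=0.499, ωT=1.559774, cosh=2.483965, sinh=2.273782; start (x,ẋ)=(0.263918, 0.854811) → end (x,ẋ)=(0.975684, 2.554158)

x = 0.9757, ẋ = 2.5542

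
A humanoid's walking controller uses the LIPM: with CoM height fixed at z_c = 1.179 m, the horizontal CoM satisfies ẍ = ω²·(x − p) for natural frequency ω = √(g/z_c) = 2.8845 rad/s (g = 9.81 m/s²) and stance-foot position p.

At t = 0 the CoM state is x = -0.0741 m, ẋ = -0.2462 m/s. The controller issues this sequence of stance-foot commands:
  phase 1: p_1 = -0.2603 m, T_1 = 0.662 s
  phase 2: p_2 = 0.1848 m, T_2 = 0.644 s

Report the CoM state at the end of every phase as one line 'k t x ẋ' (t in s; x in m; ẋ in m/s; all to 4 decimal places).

phase 1: p=-0.2603, T=0.662, ωT=1.909539, cosh=3.449063, sinh=3.300914; start (x,ẋ)=(-0.074100, -0.246200) → end (x,ẋ)=(0.100173, 0.923741)
phase 2: p=0.1848, T=0.644, ωT=1.857618, cosh=3.282249, sinh=3.126205; start (x,ẋ)=(0.100173, 0.923741) → end (x,ẋ)=(0.908180, 2.268826)

1 0.6620 0.1002 0.9237
2 1.3060 0.9082 2.2688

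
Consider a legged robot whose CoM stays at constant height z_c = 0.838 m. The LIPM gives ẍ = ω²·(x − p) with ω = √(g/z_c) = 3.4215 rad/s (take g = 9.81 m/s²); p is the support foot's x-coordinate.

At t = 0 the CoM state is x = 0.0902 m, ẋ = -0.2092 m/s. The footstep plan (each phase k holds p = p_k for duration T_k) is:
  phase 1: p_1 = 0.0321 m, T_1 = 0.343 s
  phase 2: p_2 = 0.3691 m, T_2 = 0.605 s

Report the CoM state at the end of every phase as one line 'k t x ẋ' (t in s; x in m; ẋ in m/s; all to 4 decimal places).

phase 1: p=0.0321, T=0.343, ωT=1.173575, cosh=1.771395, sinh=1.462135; start (x,ẋ)=(0.090200, -0.209200) → end (x,ẋ)=(0.045619, -0.079919)
phase 2: p=0.3691, T=0.605, ωT=2.070008, cosh=4.025534, sinh=3.899349; start (x,ẋ)=(0.045619, -0.079919) → end (x,ẋ)=(-1.024164, -4.637478)

1 0.3430 0.0456 -0.0799
2 0.9480 -1.0242 -4.6375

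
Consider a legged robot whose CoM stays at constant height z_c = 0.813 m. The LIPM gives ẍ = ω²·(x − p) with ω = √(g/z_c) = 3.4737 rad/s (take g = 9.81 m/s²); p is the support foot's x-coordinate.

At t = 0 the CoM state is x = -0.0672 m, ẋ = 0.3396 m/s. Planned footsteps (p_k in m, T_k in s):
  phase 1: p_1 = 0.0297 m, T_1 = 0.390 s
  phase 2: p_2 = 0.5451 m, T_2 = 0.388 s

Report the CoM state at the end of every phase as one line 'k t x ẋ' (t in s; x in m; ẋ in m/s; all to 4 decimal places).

1 0.3900 0.0063 0.0930
2 0.7780 -0.5138 -3.1679

phase 1: p=0.0297, T=0.390, ωT=1.354743, cosh=2.066889, sinh=1.808876; start (x,ẋ)=(-0.067200, 0.339600) → end (x,ẋ)=(0.006260, 0.093045)
phase 2: p=0.5451, T=0.388, ωT=1.347796, cosh=2.054372, sinh=1.794560; start (x,ẋ)=(0.006260, 0.093045) → end (x,ẋ)=(-0.513810, -3.167851)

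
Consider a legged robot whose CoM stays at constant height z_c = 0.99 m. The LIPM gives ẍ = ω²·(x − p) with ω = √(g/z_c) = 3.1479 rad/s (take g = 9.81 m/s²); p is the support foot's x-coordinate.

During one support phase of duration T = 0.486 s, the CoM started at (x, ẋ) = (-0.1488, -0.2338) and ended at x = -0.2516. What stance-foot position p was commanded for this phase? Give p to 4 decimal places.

p = -0.1916

ωT = 3.1479·0.486 = 1.529879; cosh(ωT) = 2.417091, sinh(ωT) = 2.200529
x(T) = p + (x₀−p)·cosh(ωT) + (ẋ₀/ω)·sinh(ωT) ⇒ p·(1 − cosh) = x(T) − x₀·cosh − (ẋ₀/ω)·sinh
numerator   = -0.2516 − (-0.1488)·2.417091 − (-0.2338/3.1479)·2.200529 = 0.271500
denominator = 1 − 2.417091 = -1.417091
p = 0.271500 / -1.417091 = -0.1916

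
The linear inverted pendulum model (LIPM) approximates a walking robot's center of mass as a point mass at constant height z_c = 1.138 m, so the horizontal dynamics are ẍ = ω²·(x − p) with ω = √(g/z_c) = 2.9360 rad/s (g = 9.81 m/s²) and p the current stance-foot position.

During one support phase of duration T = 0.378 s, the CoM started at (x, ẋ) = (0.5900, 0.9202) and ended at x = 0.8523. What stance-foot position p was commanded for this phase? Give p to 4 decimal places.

ωT = 2.9360·0.378 = 1.109808; cosh(ωT) = 1.681699, sinh(ωT) = 1.352077
x(T) = p + (x₀−p)·cosh(ωT) + (ẋ₀/ω)·sinh(ωT) ⇒ p·(1 − cosh) = x(T) − x₀·cosh − (ẋ₀/ω)·sinh
numerator   = 0.8523 − (0.5900)·1.681699 − (0.9202/2.9360)·1.352077 = -0.563670
denominator = 1 − 1.681699 = -0.681699
p = -0.563670 / -0.681699 = 0.8269

p = 0.8269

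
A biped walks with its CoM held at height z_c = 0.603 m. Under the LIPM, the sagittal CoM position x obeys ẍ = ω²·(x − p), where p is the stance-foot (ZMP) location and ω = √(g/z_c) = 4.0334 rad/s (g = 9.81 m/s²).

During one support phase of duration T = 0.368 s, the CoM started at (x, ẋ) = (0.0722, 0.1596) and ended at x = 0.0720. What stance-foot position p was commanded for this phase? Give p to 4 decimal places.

ωT = 4.0334·0.368 = 1.484291; cosh(ωT) = 2.319250, sinh(ωT) = 2.092587
x(T) = p + (x₀−p)·cosh(ωT) + (ẋ₀/ω)·sinh(ωT) ⇒ p·(1 − cosh) = x(T) − x₀·cosh − (ẋ₀/ω)·sinh
numerator   = 0.0720 − (0.0722)·2.319250 − (0.1596/4.0334)·2.092587 = -0.178253
denominator = 1 − 2.319250 = -1.319250
p = -0.178253 / -1.319250 = 0.1351

p = 0.1351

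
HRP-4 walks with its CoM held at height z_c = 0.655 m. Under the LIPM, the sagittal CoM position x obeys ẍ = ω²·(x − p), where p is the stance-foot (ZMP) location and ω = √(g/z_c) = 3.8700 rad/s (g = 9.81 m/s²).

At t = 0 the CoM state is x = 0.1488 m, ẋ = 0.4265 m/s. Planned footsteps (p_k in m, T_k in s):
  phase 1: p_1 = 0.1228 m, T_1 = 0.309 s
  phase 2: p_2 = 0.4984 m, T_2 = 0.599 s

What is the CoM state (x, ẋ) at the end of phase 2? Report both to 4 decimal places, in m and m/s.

phase 1: p=0.1228, T=0.309, ωT=1.195830, cosh=1.804377, sinh=1.501924; start (x,ẋ)=(0.148800, 0.426500) → end (x,ẋ)=(0.335236, 0.920690)
phase 2: p=0.4984, T=0.599, ωT=2.318130, cosh=5.127561, sinh=5.029103; start (x,ẋ)=(0.335236, 0.920690) → end (x,ẋ)=(0.858212, 1.545293)

x = 0.8582, ẋ = 1.5453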